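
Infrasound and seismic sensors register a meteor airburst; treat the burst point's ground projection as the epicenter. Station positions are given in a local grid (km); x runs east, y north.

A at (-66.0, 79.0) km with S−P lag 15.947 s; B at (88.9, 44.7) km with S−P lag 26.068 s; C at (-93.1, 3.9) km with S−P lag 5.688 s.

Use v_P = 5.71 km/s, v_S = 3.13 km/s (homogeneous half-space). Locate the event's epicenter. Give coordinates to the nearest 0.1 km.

(-75.0, -31.1)

Distance from S−P lag: d = Δt · v_P v_S / (v_P − v_S) = Δt · (5.71·3.13)/(5.71−3.13) ≈ 6.9272·Δt.
So d_A = 110.47, d_B = 180.58, d_C = 39.40 km.
Circle about each station: (x + 66.0)² + (y − 79.0)² = 110.47²; (x − 88.9)² + (y − 44.7)² = 180.58²; (x + 93.1)² + (y − 3.9)² = 39.40².
Subtracting pairs of circle equations eliminates x²+y² and gives linear equations (the radical axes):
309.8 x − 68.6 y = -21101.22
-54.2 x − 150.2 y = 8737.08
Solving the 2×2 system: x ≈ -75.0, y ≈ -31.1 km.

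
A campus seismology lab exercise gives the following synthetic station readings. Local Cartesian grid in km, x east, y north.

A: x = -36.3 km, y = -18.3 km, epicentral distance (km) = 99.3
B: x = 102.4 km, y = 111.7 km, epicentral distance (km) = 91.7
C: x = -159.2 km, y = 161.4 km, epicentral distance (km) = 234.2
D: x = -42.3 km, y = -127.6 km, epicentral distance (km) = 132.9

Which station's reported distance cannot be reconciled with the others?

D

Solve using three stations at a time. Using A, B, C (subtract circle equations pairwise → linear system) gives (x, y) ≈ (42.4, 42.3).
Distances from that point to each station vs reported:
  A: calculated 99.3 vs reported 99.3 → residual 0.0 km
  B: calculated 91.7 vs reported 91.7 → residual 0.0 km
  C: calculated 234.2 vs reported 234.2 → residual 0.0 km
  D: calculated 189.8 vs reported 132.9 → residual 56.9 km
A, B, C are mutually consistent (residuals ≈ 0); D is off by 56.9 km.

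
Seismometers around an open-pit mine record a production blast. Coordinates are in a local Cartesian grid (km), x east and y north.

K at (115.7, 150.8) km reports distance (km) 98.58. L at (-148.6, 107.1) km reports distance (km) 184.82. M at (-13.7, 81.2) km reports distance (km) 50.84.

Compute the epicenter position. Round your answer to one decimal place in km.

Circle about each station: (x − 115.7)² + (y − 150.8)² = 98.58²; (x + 148.6)² + (y − 107.1)² = 184.82²; (x + 13.7)² + (y − 81.2)² = 50.84².
Subtracting pairs of circle equations eliminates x²+y² and gives linear equations (the radical axes):
-528.6 x − 87.4 y = -27015.18
-258.8 x − 139.2 y = -22212.69
Solving the 2×2 system: x ≈ 35.7, y ≈ 93.2 km.

x ≈ 35.7 km, y ≈ 93.2 km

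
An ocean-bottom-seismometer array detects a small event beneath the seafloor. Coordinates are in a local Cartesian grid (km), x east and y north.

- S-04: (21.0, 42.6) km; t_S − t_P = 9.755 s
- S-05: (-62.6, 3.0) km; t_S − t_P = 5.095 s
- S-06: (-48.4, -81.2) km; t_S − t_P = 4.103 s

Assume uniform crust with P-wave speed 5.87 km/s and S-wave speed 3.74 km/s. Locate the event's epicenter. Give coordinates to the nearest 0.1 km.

Distance from S−P lag: d = Δt · v_P v_S / (v_P − v_S) = Δt · (5.87·3.74)/(5.87−3.74) ≈ 10.3069·Δt.
So d_S-04 = 100.54, d_S-05 = 52.51, d_S-06 = 42.29 km.
Circle about each station: (x − 21.0)² + (y − 42.6)² = 100.54²; (x + 62.6)² + (y − 3.0)² = 52.51²; (x + 48.4)² + (y + 81.2)² = 42.29².
Subtracting the S-04 equation from the S-05 and S-06 equations removes the quadratic terms:
-167.2 x − 79.2 y = 9022.99
-138.8 x − 247.6 y = 15000.09
Solving the 2×2 system: x ≈ -34.4, y ≈ -41.3 km.
Check against S-04 (with the unrounded x, y): √((x − 21.0)²+(y − 42.6)²) = 100.54 ≈ 100.54 km. ✓

x ≈ -34.4 km, y ≈ -41.3 km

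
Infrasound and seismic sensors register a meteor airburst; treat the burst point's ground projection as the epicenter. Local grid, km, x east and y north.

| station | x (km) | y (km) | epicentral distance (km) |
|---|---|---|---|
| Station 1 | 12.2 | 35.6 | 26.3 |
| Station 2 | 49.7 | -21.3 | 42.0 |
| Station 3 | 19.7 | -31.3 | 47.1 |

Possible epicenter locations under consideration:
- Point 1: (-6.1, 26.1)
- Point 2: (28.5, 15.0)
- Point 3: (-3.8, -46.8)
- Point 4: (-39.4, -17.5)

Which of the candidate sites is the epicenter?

Point 2

For each candidate, compare |candidate − station| to the reported distance:
Point 1: residuals Station 1 5.7, Station 2 31.2, Station 3 15.8 → max 31.2 km
Point 2: residuals Station 1 0.0, Station 2 0.0, Station 3 0.0 → max 0.0 km
Point 3: residuals Station 1 57.6, Station 2 17.3, Station 3 18.9 → max 57.6 km
Point 4: residuals Station 1 47.7, Station 2 47.2, Station 3 13.6 → max 47.7 km
Only Point 2 has all residuals ≈ 0.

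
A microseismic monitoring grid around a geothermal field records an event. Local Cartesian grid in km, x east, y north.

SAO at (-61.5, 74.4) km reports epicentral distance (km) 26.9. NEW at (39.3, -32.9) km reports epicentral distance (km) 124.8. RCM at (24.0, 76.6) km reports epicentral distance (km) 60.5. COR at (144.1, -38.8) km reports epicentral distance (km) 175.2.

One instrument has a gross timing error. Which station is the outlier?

Solve using three stations at a time. Using SAO, NEW, RCM (subtract circle equations pairwise → linear system) gives (x, y) ≈ (-35.7, 66.8).
Distances from that point to each station vs reported:
  SAO: calculated 26.9 vs reported 26.9 → residual 0.0 km
  NEW: calculated 124.8 vs reported 124.8 → residual 0.0 km
  RCM: calculated 60.5 vs reported 60.5 → residual 0.0 km
  COR: calculated 208.5 vs reported 175.2 → residual 33.3 km
SAO, NEW, RCM are mutually consistent (residuals ≈ 0); COR is off by 33.3 km.

COR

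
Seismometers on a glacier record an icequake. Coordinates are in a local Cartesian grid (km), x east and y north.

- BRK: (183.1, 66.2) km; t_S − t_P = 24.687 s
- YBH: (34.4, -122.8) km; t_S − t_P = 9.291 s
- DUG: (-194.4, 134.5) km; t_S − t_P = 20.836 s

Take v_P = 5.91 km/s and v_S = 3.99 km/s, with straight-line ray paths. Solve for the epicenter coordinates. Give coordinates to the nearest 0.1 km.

Distance from S−P lag: d = Δt · v_P v_S / (v_P − v_S) = Δt · (5.91·3.99)/(5.91−3.99) ≈ 12.2817·Δt.
So d_BRK = 303.20, d_YBH = 114.11, d_DUG = 255.90 km.
Circle about each station: (x − 183.1)² + (y − 66.2)² = 303.20²; (x − 34.4)² + (y + 122.8)² = 114.11²; (x + 194.4)² + (y − 134.5)² = 255.90².
Subtracting pairs of circle equations eliminates x²+y² and gives linear equations (the radical axes):
-297.4 x − 378.0 y = 57264.30
-755.0 x + 136.6 y = 44418.99
Solving the 2×2 system: x ≈ -75.5, y ≈ -92.1 km.
Check against BRK (with the unrounded x, y): √((x − 183.1)²+(y − 66.2)²) = 303.20 ≈ 303.20 km. ✓

-75.5 km east, -92.1 km north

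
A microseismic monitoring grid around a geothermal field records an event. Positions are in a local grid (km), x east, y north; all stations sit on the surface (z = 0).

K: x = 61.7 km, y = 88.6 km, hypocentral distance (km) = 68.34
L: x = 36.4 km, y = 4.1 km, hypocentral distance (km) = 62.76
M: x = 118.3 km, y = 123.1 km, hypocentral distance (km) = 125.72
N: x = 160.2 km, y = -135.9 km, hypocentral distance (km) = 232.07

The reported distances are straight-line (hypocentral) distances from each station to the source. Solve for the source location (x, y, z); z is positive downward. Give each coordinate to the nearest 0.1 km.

(26.4, 48.8, 42.9)

Each station gives a sphere (x−x_i)² + (y−y_i)² + z² = d_i² (stations at z=0).
Subtracting the K sphere from L and M: z² cancels, leaving linear equations in x and y:
-50.6 x − 169.0 y = -9583.54
113.2 x + 69.0 y = 6356.49
Solving: x ≈ 26.407, y ≈ 48.801 km (keep extra digits for the depth step; rounded: 26.4, 48.8).
Then from the K sphere: z² = 68.34² − (x − 61.7)² − (y − 88.6)² with x = 26.407, y = 48.801, so z ≈ 42.905 ≈ 42.9 km.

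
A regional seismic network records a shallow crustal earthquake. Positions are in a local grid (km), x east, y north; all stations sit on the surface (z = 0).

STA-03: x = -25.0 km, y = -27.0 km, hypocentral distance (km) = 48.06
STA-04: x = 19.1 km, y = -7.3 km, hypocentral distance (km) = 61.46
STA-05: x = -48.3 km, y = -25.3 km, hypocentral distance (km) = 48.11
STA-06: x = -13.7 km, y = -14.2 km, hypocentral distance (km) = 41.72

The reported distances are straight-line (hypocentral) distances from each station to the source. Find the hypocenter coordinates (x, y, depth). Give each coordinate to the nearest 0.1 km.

Each station gives a sphere (x−x_i)² + (y−y_i)² + z² = d_i² (stations at z=0).
Subtracting the STA-03 sphere from STA-04 and STA-05: z² cancels, leaving linear equations in x and y:
88.2 x + 39.4 y = -2403.47
-46.6 x + 3.4 y = 1614.17
Solving: x ≈ -33.602, y ≈ 14.218 km (keep extra digits for the depth step; rounded: -33.6, 14.2).
Then from the STA-03 sphere: z² = 48.06² − (x + 25.0)² − (y + 27.0)² with x = -33.602, y = 14.218, so z ≈ 23.170 ≈ 23.2 km.

(-33.6, 14.2, 23.2)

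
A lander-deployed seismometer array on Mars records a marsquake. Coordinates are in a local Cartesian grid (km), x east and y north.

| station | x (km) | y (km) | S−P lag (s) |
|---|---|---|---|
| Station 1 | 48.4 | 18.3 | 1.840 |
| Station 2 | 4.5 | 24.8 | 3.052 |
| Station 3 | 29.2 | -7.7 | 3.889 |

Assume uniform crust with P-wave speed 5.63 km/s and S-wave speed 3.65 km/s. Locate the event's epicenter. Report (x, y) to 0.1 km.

Distance from S−P lag: d = Δt · v_P v_S / (v_P − v_S) = Δt · (5.63·3.65)/(5.63−3.65) ≈ 10.3785·Δt.
So d_Station 1 = 19.10, d_Station 2 = 31.68, d_Station 3 = 40.36 km.
Circle about each station: (x − 48.4)² + (y − 18.3)² = 19.10²; (x − 4.5)² + (y − 24.8)² = 31.68²; (x − 29.2)² + (y + 7.7)² = 40.36².
Subtracting the Station 1 equation from the Station 2 and Station 3 equations removes the quadratic terms:
-87.8 x + 13.0 y = -2680.97
-38.4 x − 52.0 y = -3029.64
Solving the 2×2 system: x ≈ 35.3, y ≈ 32.2 km.

(35.3, 32.2)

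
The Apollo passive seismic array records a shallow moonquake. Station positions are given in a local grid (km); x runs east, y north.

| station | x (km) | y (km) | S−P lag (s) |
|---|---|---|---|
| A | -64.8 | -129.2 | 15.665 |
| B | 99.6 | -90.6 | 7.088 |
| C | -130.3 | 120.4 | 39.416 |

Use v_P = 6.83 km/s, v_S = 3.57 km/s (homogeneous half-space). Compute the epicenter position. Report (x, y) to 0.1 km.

Distance from S−P lag: d = Δt · v_P v_S / (v_P − v_S) = Δt · (6.83·3.57)/(6.83−3.57) ≈ 7.4795·Δt.
So d_A = 117.17, d_B = 53.01, d_C = 294.81 km.
Circle about each station: (x + 64.8)² + (y + 129.2)² = 117.17²; (x − 99.6)² + (y + 90.6)² = 53.01²; (x + 130.3)² + (y − 120.4)² = 294.81².
Subtracting the A equation from the B and C equations removes the quadratic terms:
328.8 x + 77.2 y = 8155.59
-131.0 x + 499.2 y = -62601.56
Solving the 2×2 system: x ≈ 51.1, y ≈ -112.0 km.
Check against A (with the unrounded x, y): √((x + 64.8)²+(y + 129.2)²) = 117.17 ≈ 117.17 km. ✓

x ≈ 51.1 km, y ≈ -112.0 km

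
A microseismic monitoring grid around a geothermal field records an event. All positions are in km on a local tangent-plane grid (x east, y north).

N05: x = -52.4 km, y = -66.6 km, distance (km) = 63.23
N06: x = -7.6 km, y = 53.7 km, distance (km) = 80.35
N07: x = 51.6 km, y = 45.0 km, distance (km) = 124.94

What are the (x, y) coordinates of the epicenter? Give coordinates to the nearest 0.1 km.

Circle about each station: (x + 52.4)² + (y + 66.6)² = 63.23²; (x + 7.6)² + (y − 53.7)² = 80.35²; (x − 51.6)² + (y − 45.0)² = 124.94².
Subtracting the N05 equation from the N06 and N07 equations removes the quadratic terms:
89.6 x + 240.6 y = -6697.96
208.0 x + 223.2 y = -14105.73
Solving the 2×2 system: x ≈ -63.2, y ≈ -4.3 km.

(-63.2, -4.3)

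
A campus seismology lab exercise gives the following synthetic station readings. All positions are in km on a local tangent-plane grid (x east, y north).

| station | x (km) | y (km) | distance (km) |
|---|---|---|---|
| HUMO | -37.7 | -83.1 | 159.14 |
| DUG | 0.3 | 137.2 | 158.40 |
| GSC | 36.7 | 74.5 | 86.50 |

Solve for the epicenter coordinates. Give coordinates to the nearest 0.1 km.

x ≈ 92.5 km, y ≈ 8.4 km

Circle about each station: (x + 37.7)² + (y + 83.1)² = 159.14²; (x − 0.3)² + (y − 137.2)² = 158.40²; (x − 36.7)² + (y − 74.5)² = 86.50².
Subtracting pairs of circle equations eliminates x²+y² and gives linear equations (the radical axes):
76.0 x + 440.6 y = 10732.01
148.8 x + 315.2 y = 16413.53
Solving the 2×2 system: x ≈ 92.5, y ≈ 8.4 km.
Check against HUMO (with the unrounded x, y): √((x + 37.7)²+(y + 83.1)²) = 159.15 ≈ 159.14 km. ✓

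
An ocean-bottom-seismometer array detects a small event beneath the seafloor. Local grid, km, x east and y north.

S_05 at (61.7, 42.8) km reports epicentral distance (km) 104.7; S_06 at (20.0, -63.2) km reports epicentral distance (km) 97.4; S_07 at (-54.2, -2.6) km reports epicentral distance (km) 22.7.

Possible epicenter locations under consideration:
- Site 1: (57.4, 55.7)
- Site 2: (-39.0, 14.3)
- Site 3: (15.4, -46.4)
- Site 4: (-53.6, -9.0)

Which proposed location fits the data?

Site 2

For each candidate, compare |candidate − station| to the reported distance:
Site 1: residuals S_05 91.1, S_06 27.2, S_07 103.2 → max 103.2 km
Site 2: residuals S_05 0.0, S_06 0.0, S_07 0.0 → max 0.0 km
Site 3: residuals S_05 4.2, S_06 80.0, S_07 59.5 → max 80.0 km
Site 4: residuals S_05 21.7, S_06 6.0, S_07 16.3 → max 21.7 km
Only Site 2 has all residuals ≈ 0.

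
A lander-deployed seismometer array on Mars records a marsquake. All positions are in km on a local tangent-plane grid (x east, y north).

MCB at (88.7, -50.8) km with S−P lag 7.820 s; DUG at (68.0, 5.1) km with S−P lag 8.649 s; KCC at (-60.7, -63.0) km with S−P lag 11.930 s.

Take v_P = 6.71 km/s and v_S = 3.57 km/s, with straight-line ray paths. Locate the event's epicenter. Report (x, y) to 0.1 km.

x ≈ 29.1 km, y ≈ -48.2 km

Distance from S−P lag: d = Δt · v_P v_S / (v_P − v_S) = Δt · (6.71·3.57)/(6.71−3.57) ≈ 7.6289·Δt.
So d_MCB = 59.66, d_DUG = 65.98, d_KCC = 91.01 km.
Circle about each station: (x − 88.7)² + (y + 50.8)² = 59.66²; (x − 68.0)² + (y − 5.1)² = 65.98²; (x + 60.7)² + (y + 63.0)² = 91.01².
Subtracting the MCB equation from the DUG and KCC equations removes the quadratic terms:
-41.4 x + 111.8 y = -6592.36
-298.8 x − 24.4 y = -7518.34
Solving the 2×2 system: x ≈ 29.1, y ≈ -48.2 km.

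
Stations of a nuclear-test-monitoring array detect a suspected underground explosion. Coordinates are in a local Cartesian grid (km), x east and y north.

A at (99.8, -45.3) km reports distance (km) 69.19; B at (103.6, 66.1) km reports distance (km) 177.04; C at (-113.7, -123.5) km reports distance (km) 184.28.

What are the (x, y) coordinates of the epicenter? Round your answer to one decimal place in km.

x ≈ 69.9 km, y ≈ -107.7 km

Circle about each station: (x − 99.8)² + (y + 45.3)² = 69.19²; (x − 103.6)² + (y − 66.1)² = 177.04²; (x + 113.7)² + (y + 123.5)² = 184.28².
Subtracting the A equation from the B and C equations removes the quadratic terms:
7.6 x + 222.8 y = -23465.87
-427.0 x − 156.4 y = -13004.05
Solving the 2×2 system: x ≈ 69.9, y ≈ -107.7 km.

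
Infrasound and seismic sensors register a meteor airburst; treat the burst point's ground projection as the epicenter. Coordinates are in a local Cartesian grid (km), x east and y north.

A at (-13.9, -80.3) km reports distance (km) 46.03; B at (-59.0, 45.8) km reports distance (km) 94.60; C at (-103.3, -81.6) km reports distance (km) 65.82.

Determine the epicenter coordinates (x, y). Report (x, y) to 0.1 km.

x ≈ -46.7 km, y ≈ -48.0 km

Circle about each station: (x + 13.9)² + (y + 80.3)² = 46.03²; (x + 59.0)² + (y − 45.8)² = 94.60²; (x + 103.3)² + (y + 81.6)² = 65.82².
Subtracting pairs of circle equations eliminates x²+y² and gives linear equations (the radical axes):
-90.2 x + 252.2 y = -7893.06
-178.8 x − 2.6 y = 8474.64
Solving the 2×2 system: x ≈ -46.7, y ≈ -48.0 km.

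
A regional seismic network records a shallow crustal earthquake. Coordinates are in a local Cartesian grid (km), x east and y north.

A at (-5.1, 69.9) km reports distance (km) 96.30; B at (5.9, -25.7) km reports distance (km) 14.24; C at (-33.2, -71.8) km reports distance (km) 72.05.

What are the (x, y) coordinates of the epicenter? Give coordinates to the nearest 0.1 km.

x ≈ 19.9 km, y ≈ -23.1 km

Circle about each station: (x + 5.1)² + (y − 69.9)² = 96.30²; (x − 5.9)² + (y + 25.7)² = 14.24²; (x + 33.2)² + (y + 71.8)² = 72.05².
Subtracting the A equation from the B and C equations removes the quadratic terms:
22.0 x − 191.2 y = 4854.19
-56.2 x − 283.4 y = 5427.95
Solving the 2×2 system: x ≈ 19.9, y ≈ -23.1 km.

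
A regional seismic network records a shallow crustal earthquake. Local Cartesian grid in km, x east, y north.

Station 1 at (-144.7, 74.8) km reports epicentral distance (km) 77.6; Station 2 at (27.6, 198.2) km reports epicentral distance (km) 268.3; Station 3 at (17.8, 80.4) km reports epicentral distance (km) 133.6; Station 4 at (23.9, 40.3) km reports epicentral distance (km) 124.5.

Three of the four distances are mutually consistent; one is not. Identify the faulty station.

Station 2

Solve using three stations at a time. Using Station 1, Station 3, Station 4 (subtract circle equations pairwise → linear system) gives (x, y) ≈ (-97.6, 13.0).
Distances from that point to each station vs reported:
  Station 1: calculated 77.7 vs reported 77.6 → residual 0.1 km
  Station 2: calculated 223.5 vs reported 268.3 → residual 44.8 km
  Station 3: calculated 133.6 vs reported 133.6 → residual 0.0 km
  Station 4: calculated 124.5 vs reported 124.5 → residual 0.0 km
Station 1, Station 3, Station 4 are mutually consistent (residuals ≈ 0); Station 2 is off by 44.8 km.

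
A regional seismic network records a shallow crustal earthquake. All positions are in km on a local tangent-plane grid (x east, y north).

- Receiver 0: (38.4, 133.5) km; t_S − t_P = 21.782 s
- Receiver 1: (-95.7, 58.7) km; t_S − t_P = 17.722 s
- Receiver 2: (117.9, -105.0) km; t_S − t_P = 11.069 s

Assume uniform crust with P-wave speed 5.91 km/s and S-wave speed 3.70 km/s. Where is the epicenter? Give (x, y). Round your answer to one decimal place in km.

Distance from S−P lag: d = Δt · v_P v_S / (v_P − v_S) = Δt · (5.91·3.70)/(5.91−3.70) ≈ 9.8946·Δt.
So d_Receiver 0 = 215.52, d_Receiver 1 = 175.35, d_Receiver 2 = 109.52 km.
Circle about each station: (x − 38.4)² + (y − 133.5)² = 215.52²; (x + 95.7)² + (y − 58.7)² = 175.35²; (x − 117.9)² + (y + 105.0)² = 109.52².
Subtracting the Receiver 0 equation from the Receiver 1 and Receiver 2 equations removes the quadratic terms:
-268.2 x − 149.6 y = 9008.62
159.0 x − 477.0 y = 40082.84
Solving the 2×2 system: x ≈ 11.2, y ≈ -80.3 km.

11.2 km east, -80.3 km north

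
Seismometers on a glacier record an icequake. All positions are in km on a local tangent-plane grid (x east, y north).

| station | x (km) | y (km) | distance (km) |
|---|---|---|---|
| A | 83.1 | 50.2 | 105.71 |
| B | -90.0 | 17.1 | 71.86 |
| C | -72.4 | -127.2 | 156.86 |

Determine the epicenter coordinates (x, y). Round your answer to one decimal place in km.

Circle about each station: (x − 83.1)² + (y − 50.2)² = 105.71²; (x + 90.0)² + (y − 17.1)² = 71.86²; (x + 72.4)² + (y + 127.2)² = 156.86².
Subtracting pairs of circle equations eliminates x²+y² and gives linear equations (the radical axes):
-346.2 x − 66.2 y = 4977.50
-311.0 x − 354.8 y = -1434.51
Solving the 2×2 system: x ≈ -18.2, y ≈ 20.0 km.

-18.2 km east, 20.0 km north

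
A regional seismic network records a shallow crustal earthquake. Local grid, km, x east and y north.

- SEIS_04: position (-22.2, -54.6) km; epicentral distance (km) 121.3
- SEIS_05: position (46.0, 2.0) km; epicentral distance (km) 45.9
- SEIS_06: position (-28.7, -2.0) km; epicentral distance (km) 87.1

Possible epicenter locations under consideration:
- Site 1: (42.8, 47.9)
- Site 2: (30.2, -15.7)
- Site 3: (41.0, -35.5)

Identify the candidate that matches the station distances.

Site 1

For each candidate, compare |candidate − station| to the reported distance:
Site 1: residuals SEIS_04 0.1, SEIS_05 0.1, SEIS_06 0.1 → max 0.1 km
Site 2: residuals SEIS_04 56.0, SEIS_05 22.2, SEIS_06 26.6 → max 56.0 km
Site 3: residuals SEIS_04 55.3, SEIS_05 8.1, SEIS_06 9.8 → max 55.3 km
Only Site 1 has all residuals ≈ 0.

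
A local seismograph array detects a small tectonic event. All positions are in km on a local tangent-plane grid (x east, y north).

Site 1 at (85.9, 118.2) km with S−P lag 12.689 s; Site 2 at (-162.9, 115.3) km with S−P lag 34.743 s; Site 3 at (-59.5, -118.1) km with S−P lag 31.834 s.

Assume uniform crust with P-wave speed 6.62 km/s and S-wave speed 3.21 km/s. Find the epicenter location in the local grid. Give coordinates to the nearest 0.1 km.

43.9 km east, 51.2 km north

Distance from S−P lag: d = Δt · v_P v_S / (v_P − v_S) = Δt · (6.62·3.21)/(6.62−3.21) ≈ 6.2317·Δt.
So d_Site 1 = 79.07, d_Site 2 = 216.51, d_Site 3 = 198.38 km.
Circle about each station: (x − 85.9)² + (y − 118.2)² = 79.07²; (x + 162.9)² + (y − 115.3)² = 216.51²; (x + 59.5)² + (y + 118.1)² = 198.38².
Subtracting the Site 1 equation from the Site 2 and Site 3 equations removes the quadratic terms:
-497.6 x − 5.8 y = -22144.07
-290.8 x − 472.6 y = -36964.75
Solving the 2×2 system: x ≈ 43.9, y ≈ 51.2 km.
Check against Site 1 (with the unrounded x, y): √((x − 85.9)²+(y − 118.2)²) = 79.07 ≈ 79.07 km. ✓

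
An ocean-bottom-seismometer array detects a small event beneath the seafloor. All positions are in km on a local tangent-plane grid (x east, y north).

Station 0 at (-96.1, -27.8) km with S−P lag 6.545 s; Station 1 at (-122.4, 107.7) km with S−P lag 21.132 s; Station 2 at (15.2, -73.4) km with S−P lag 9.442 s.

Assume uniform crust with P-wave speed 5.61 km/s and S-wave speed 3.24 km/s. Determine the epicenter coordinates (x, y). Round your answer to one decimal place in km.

x ≈ -46.5 km, y ≈ -35.5 km

Distance from S−P lag: d = Δt · v_P v_S / (v_P − v_S) = Δt · (5.61·3.24)/(5.61−3.24) ≈ 7.6694·Δt.
So d_Station 0 = 50.20, d_Station 1 = 162.07, d_Station 2 = 72.41 km.
Circle about each station: (x + 96.1)² + (y + 27.8)² = 50.20²; (x + 122.4)² + (y − 107.7)² = 162.07²; (x − 15.2)² + (y + 73.4)² = 72.41².
Subtracting the Station 0 equation from the Station 1 and Station 2 equations removes the quadratic terms:
-52.6 x + 271.0 y = -7173.64
222.6 x − 91.2 y = -7112.62
Solving the 2×2 system: x ≈ -46.5, y ≈ -35.5 km.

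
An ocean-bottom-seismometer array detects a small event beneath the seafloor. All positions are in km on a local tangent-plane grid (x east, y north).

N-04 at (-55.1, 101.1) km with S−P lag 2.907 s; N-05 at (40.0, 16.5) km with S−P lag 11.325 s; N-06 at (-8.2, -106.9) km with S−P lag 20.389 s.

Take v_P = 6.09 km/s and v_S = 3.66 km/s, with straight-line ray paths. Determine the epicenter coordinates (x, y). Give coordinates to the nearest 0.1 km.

Distance from S−P lag: d = Δt · v_P v_S / (v_P − v_S) = Δt · (6.09·3.66)/(6.09−3.66) ≈ 9.1726·Δt.
So d_N-04 = 26.66, d_N-05 = 103.88, d_N-06 = 187.02 km.
Circle about each station: (x + 55.1)² + (y − 101.1)² = 26.66²; (x − 40.0)² + (y − 16.5)² = 103.88²; (x + 8.2)² + (y + 106.9)² = 187.02².
Subtracting the N-04 equation from the N-05 and N-06 equations removes the quadratic terms:
190.2 x − 169.2 y = -21465.27
93.8 x − 416.0 y = -36028.09
Solving the 2×2 system: x ≈ -44.8, y ≈ 76.5 km.
Check against N-04 (with the unrounded x, y): √((x + 55.1)²+(y − 101.1)²) = 26.67 ≈ 26.66 km. ✓

-44.8 km east, 76.5 km north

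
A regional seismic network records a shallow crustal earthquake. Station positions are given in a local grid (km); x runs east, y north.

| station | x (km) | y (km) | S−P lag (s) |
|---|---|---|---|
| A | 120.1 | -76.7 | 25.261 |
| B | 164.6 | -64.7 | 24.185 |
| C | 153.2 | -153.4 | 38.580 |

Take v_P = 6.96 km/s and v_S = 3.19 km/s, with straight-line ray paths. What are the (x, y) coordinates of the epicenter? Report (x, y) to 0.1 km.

(124.6, 72.0)

Distance from S−P lag: d = Δt · v_P v_S / (v_P − v_S) = Δt · (6.96·3.19)/(6.96−3.19) ≈ 5.8892·Δt.
So d_A = 148.77, d_B = 142.43, d_C = 227.21 km.
Circle about each station: (x − 120.1)² + (y + 76.7)² = 148.77²; (x − 164.6)² + (y + 64.7)² = 142.43²; (x − 153.2)² + (y + 153.4)² = 227.21².
Subtracting the A equation from the B and C equations removes the quadratic terms:
89.0 x + 24.0 y = 12818.56
66.2 x − 153.4 y = -2796.97
Solving the 2×2 system: x ≈ 124.6, y ≈ 72.0 km.
Check against A (with the unrounded x, y): √((x − 120.1)²+(y + 76.7)²) = 148.78 ≈ 148.77 km. ✓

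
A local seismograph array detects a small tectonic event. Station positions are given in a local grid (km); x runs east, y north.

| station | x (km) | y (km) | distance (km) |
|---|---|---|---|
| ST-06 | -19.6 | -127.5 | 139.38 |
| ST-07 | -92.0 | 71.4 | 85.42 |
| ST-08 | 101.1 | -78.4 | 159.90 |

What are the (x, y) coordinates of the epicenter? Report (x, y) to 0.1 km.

Circle about each station: (x + 19.6)² + (y + 127.5)² = 139.38²; (x + 92.0)² + (y − 71.4)² = 85.42²; (x − 101.1)² + (y + 78.4)² = 159.90².
Subtracting the ST-06 equation from the ST-07 and ST-08 equations removes the quadratic terms:
-144.8 x + 397.8 y = 9051.76
241.4 x + 98.2 y = -6413.87
Solving the 2×2 system: x ≈ -31.2, y ≈ 11.4 km.

(-31.2, 11.4)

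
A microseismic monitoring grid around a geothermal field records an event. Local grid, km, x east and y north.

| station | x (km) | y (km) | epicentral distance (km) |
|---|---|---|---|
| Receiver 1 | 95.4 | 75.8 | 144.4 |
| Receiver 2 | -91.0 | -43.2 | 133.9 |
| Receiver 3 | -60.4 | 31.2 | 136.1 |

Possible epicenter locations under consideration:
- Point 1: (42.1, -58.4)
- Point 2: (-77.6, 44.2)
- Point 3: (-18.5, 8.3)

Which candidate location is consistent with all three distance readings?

For each candidate, compare |candidate − station| to the reported distance:
Point 1: residuals Receiver 1 0.0, Receiver 2 0.1, Receiver 3 0.0 → max 0.1 km
Point 2: residuals Receiver 1 31.5, Receiver 2 45.5, Receiver 3 114.5 → max 114.5 km
Point 3: residuals Receiver 1 12.0, Receiver 2 45.0, Receiver 3 88.4 → max 88.4 km
Only Point 1 has all residuals ≈ 0.

Point 1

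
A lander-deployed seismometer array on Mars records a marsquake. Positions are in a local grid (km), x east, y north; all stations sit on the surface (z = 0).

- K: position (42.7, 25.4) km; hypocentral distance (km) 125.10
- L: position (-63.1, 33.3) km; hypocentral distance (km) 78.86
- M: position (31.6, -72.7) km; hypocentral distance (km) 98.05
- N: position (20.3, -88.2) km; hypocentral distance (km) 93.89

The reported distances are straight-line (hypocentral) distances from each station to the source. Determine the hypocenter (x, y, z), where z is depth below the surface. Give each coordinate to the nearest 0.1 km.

Each station gives a sphere (x−x_i)² + (y−y_i)² + z² = d_i² (stations at z=0).
Subtracting the K sphere from L and M: z² cancels, leaving linear equations in x and y:
-211.6 x + 15.8 y = 12053.16
-22.2 x − 196.2 y = 9851.61
Solving: x ≈ -60.203, y ≈ -43.400 km (keep extra digits for the depth step; rounded: -60.2, -43.4).
Then from the K sphere: z² = 125.10² − (x − 42.7)² − (y − 25.4)² with x = -60.203, y = -43.400, so z ≈ 18.098 ≈ 18.1 km.

x ≈ -60.2 km, y ≈ -43.4 km, depth ≈ 18.1 km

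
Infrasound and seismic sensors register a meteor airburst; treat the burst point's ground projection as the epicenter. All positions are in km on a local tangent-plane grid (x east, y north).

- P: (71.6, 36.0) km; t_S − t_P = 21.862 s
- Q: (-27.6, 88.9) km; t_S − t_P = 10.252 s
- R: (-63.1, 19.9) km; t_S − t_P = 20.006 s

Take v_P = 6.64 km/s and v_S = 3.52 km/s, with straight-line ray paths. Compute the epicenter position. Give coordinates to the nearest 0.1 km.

Distance from S−P lag: d = Δt · v_P v_S / (v_P − v_S) = Δt · (6.64·3.52)/(6.64−3.52) ≈ 7.4913·Δt.
So d_P = 163.77, d_Q = 76.80, d_R = 149.87 km.
Circle about each station: (x − 71.6)² + (y − 36.0)² = 163.77²; (x + 27.6)² + (y − 88.9)² = 76.80²; (x + 63.1)² + (y − 19.9)² = 149.87².
Subtracting the P equation from the Q and R equations removes the quadratic terms:
-198.4 x + 105.8 y = 23164.78
-269.4 x − 32.2 y = 2314.66
Solving the 2×2 system: x ≈ -28.4, y ≈ 165.7 km.
Check against P (with the unrounded x, y): √((x − 71.6)²+(y − 36.0)²) = 163.77 ≈ 163.77 km. ✓

-28.4 km east, 165.7 km north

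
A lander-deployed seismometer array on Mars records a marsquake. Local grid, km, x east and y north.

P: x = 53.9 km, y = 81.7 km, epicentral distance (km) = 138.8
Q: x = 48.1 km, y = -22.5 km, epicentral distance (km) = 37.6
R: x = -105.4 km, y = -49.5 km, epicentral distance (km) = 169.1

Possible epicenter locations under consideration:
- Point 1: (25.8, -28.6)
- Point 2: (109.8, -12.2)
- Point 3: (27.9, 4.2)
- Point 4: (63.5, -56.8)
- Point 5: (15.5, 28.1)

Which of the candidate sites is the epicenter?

Point 4

For each candidate, compare |candidate − station| to the reported distance:
Point 1: residuals P 25.0, Q 14.5, R 36.2 → max 36.2 km
Point 2: residuals P 29.5, Q 25.0, R 49.3 → max 49.3 km
Point 3: residuals P 57.1, Q 4.1, R 25.4 → max 57.1 km
Point 4: residuals P 0.0, Q 0.0, R 0.0 → max 0.0 km
Point 5: residuals P 72.9, Q 22.6, R 25.4 → max 72.9 km
Only Point 4 has all residuals ≈ 0.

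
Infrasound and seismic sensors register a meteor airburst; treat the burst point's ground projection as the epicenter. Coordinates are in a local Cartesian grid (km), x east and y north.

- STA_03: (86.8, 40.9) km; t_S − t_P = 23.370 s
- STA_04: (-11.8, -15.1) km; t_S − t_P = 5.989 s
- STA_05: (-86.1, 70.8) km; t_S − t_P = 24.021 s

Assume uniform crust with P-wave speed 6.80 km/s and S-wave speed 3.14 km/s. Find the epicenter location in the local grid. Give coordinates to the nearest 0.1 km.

(-14.9, -49.9)

Distance from S−P lag: d = Δt · v_P v_S / (v_P − v_S) = Δt · (6.80·3.14)/(6.80−3.14) ≈ 5.8339·Δt.
So d_STA_03 = 136.34, d_STA_04 = 34.94, d_STA_05 = 140.14 km.
Circle about each station: (x − 86.8)² + (y − 40.9)² = 136.34²; (x + 11.8)² + (y + 15.1)² = 34.94²; (x + 86.1)² + (y − 70.8)² = 140.14².
Subtracting the STA_03 equation from the STA_04 and STA_05 equations removes the quadratic terms:
-197.2 x − 112.0 y = 8527.99
-345.8 x + 59.8 y = 2168.18
Solving the 2×2 system: x ≈ -14.9, y ≈ -49.9 km.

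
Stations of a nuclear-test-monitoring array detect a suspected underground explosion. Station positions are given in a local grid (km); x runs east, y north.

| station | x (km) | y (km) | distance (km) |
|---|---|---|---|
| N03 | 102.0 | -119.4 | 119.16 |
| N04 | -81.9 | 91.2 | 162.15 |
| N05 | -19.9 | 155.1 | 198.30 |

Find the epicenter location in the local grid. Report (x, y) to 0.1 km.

Circle about each station: (x − 102.0)² + (y + 119.4)² = 119.16²; (x + 81.9)² + (y − 91.2)² = 162.15²; (x + 19.9)² + (y − 155.1)² = 198.30².
Subtracting pairs of circle equations eliminates x²+y² and gives linear equations (the radical axes):
-367.8 x + 421.2 y = -21728.83
-243.8 x + 549.0 y = -25332.12
Solving the 2×2 system: x ≈ 12.7, y ≈ -40.5 km.

(12.7, -40.5)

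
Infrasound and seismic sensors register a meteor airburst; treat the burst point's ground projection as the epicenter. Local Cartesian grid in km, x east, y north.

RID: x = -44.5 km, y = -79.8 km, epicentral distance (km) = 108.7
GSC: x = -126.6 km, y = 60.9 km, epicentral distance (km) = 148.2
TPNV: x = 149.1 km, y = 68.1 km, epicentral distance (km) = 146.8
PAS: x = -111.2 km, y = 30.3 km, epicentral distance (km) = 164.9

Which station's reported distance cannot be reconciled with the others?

Solve using three stations at a time. Using RID, GSC, TPNV (subtract circle equations pairwise → linear system) gives (x, y) ≈ (13.4, 12.2).
Distances from that point to each station vs reported:
  RID: calculated 108.7 vs reported 108.7 → residual 0.0 km
  GSC: calculated 148.2 vs reported 148.2 → residual 0.0 km
  TPNV: calculated 146.8 vs reported 146.8 → residual 0.0 km
  PAS: calculated 125.9 vs reported 164.9 → residual 39.0 km
RID, GSC, TPNV are mutually consistent (residuals ≈ 0); PAS is off by 39.0 km.

PAS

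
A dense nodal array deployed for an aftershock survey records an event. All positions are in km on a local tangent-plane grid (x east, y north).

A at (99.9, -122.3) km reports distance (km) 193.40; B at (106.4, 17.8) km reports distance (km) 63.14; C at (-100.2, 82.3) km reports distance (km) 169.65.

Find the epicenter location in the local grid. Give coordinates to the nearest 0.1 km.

(68.9, 68.6)

Circle about each station: (x − 99.9)² + (y + 122.3)² = 193.40²; (x − 106.4)² + (y − 17.8)² = 63.14²; (x + 100.2)² + (y − 82.3)² = 169.65².
Subtracting pairs of circle equations eliminates x²+y² and gives linear equations (the radical axes):
13.0 x + 280.2 y = 20117.40
-400.2 x + 409.2 y = 498.47
Solving the 2×2 system: x ≈ 68.9, y ≈ 68.6 km.
Check against A (with the unrounded x, y): √((x − 99.9)²+(y + 122.3)²) = 193.40 ≈ 193.40 km. ✓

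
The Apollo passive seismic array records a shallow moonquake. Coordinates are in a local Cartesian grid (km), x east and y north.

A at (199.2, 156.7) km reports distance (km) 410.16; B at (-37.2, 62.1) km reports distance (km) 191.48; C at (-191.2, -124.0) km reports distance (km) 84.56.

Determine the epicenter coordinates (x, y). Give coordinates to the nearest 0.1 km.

Circle about each station: (x − 199.2)² + (y − 156.7)² = 410.16²; (x + 37.2)² + (y − 62.1)² = 191.48²; (x + 191.2)² + (y + 124.0)² = 84.56².
Subtracting pairs of circle equations eliminates x²+y² and gives linear equations (the radical axes):
-472.8 x − 189.2 y = 72571.36
-780.8 x − 561.4 y = 148778.74
Solving the 2×2 system: x ≈ -107.0, y ≈ -116.2 km.
Check against A (with the unrounded x, y): √((x − 199.2)²+(y − 156.7)²) = 410.16 ≈ 410.16 km. ✓

-107.0 km east, -116.2 km north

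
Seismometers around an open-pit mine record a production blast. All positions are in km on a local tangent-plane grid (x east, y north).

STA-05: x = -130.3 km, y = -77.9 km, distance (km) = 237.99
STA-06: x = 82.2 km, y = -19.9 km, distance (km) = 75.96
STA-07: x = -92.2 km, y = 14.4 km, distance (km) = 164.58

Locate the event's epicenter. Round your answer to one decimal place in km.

Circle about each station: (x + 130.3)² + (y + 77.9)² = 237.99²; (x − 82.2)² + (y + 19.9)² = 75.96²; (x + 92.2)² + (y − 14.4)² = 164.58².
Subtracting pairs of circle equations eliminates x²+y² and gives linear equations (the radical axes):
425.0 x + 116.0 y = 34975.67
76.2 x + 184.6 y = 15214.36
Solving the 2×2 system: x ≈ 67.4, y ≈ 54.6 km.

67.4 km east, 54.6 km north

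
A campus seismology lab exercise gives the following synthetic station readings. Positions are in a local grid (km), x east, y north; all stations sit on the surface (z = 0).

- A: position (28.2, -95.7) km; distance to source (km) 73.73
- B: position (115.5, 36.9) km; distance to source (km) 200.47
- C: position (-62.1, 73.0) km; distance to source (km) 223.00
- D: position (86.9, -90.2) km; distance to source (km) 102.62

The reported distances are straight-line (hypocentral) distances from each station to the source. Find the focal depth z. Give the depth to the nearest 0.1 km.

67.0 km

Each station gives a sphere (x−x_i)² + (y−y_i)² + z² = d_i² (stations at z=0).
Subtracting the A sphere from B and C: z² cancels, leaving linear equations in x and y:
174.6 x + 265.2 y = -30003.98
-180.6 x + 337.4 y = -45061.21
Solving: x ≈ 17.105, y ≈ -124.399 km (keep extra digits for the depth step; rounded: 17.1, -124.4).
Then from the A sphere: z² = 73.73² − (x − 28.2)² − (y + 95.7)² with x = 17.105, y = -124.399, so z ≈ 67.003 ≈ 67.0 km.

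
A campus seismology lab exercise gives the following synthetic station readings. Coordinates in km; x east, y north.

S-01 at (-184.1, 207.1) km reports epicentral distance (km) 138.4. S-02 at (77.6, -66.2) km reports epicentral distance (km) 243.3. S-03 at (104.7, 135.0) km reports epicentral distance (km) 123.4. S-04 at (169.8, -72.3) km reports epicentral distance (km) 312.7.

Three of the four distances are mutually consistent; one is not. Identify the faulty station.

S-03

Solve using three stations at a time. Using S-01, S-02, S-04 (subtract circle equations pairwise → linear system) gives (x, y) ≈ (-72.7, 125.1).
Distances from that point to each station vs reported:
  S-01: calculated 138.3 vs reported 138.4 → residual 0.1 km
  S-02: calculated 243.3 vs reported 243.3 → residual 0.0 km
  S-03: calculated 177.7 vs reported 123.4 → residual 54.3 km
  S-04: calculated 312.7 vs reported 312.7 → residual 0.0 km
S-01, S-02, S-04 are mutually consistent (residuals ≈ 0); S-03 is off by 54.3 km.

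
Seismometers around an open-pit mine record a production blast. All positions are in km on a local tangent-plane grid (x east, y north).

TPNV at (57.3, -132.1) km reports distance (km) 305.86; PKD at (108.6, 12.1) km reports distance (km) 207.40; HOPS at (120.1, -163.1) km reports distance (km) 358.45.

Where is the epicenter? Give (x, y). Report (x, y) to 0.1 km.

-38.4 km east, 158.4 km north

Circle about each station: (x − 57.3)² + (y + 132.1)² = 305.86²; (x − 108.6)² + (y − 12.1)² = 207.40²; (x − 120.1)² + (y + 163.1)² = 358.45².
Subtracting the TPNV equation from the PKD and HOPS equations removes the quadratic terms:
102.6 x + 288.4 y = 41742.25
125.6 x − 62.0 y = -14644.14
Solving the 2×2 system: x ≈ -38.4, y ≈ 158.4 km.
Check against TPNV (with the unrounded x, y): √((x − 57.3)²+(y + 132.1)²) = 305.86 ≈ 305.86 km. ✓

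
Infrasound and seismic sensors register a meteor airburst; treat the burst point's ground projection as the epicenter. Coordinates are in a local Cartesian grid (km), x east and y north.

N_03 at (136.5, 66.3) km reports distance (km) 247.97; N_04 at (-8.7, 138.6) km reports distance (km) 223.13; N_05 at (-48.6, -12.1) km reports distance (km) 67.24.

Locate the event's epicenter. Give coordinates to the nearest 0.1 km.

Circle about each station: (x − 136.5)² + (y − 66.3)² = 247.97²; (x + 8.7)² + (y − 138.6)² = 223.13²; (x + 48.6)² + (y + 12.1)² = 67.24².
Subtracting the N_03 equation from the N_04 and N_05 equations removes the quadratic terms:
-290.4 x + 144.6 y = 7959.83
-370.2 x − 156.8 y = 36448.33
Solving the 2×2 system: x ≈ -65.8, y ≈ -77.1 km.
Check against N_03 (with the unrounded x, y): √((x − 136.5)²+(y − 66.3)²) = 247.97 ≈ 247.97 km. ✓

(-65.8, -77.1)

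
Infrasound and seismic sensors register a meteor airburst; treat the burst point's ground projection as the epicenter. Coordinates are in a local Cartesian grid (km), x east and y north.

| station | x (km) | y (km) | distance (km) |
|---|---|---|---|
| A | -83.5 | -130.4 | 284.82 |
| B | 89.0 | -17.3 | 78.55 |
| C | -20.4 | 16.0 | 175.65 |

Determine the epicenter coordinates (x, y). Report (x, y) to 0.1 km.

Circle about each station: (x + 83.5)² + (y + 130.4)² = 284.82²; (x − 89.0)² + (y + 17.3)² = 78.55²; (x + 20.4)² + (y − 16.0)² = 175.65².
Subtracting the A equation from the B and C equations removes the quadratic terms:
345.0 x + 226.2 y = 59196.21
126.2 x + 292.8 y = 26965.26
Solving the 2×2 system: x ≈ 155.0, y ≈ 25.3 km.

155.0 km east, 25.3 km north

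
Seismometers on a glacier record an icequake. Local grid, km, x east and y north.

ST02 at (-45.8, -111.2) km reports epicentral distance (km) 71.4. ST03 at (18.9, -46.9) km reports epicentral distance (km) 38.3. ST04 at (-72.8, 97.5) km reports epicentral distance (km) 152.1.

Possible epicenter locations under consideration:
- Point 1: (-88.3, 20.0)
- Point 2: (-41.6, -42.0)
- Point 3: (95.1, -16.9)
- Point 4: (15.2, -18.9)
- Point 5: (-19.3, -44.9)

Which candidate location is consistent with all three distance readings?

Point 5

For each candidate, compare |candidate − station| to the reported distance:
Point 1: residuals ST02 66.5, ST03 88.1, ST04 73.1 → max 88.1 km
Point 2: residuals ST02 2.1, ST03 22.4, ST04 9.2 → max 22.4 km
Point 3: residuals ST02 98.1, ST03 43.6, ST04 51.1 → max 98.1 km
Point 4: residuals ST02 39.2, ST03 10.1, ST04 6.2 → max 39.2 km
Point 5: residuals ST02 0.0, ST03 0.0, ST04 0.0 → max 0.0 km
Only Point 5 has all residuals ≈ 0.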